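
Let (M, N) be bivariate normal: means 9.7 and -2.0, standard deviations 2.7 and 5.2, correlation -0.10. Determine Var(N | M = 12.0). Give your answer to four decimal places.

26.7696

For a bivariate normal, Var(N | M=x) = σ_N²(1 − ρ²).
Var(N | M=12.0) = (5.2)²·(1 − (-0.10)²) = 27.04·0.99 = 26.7696.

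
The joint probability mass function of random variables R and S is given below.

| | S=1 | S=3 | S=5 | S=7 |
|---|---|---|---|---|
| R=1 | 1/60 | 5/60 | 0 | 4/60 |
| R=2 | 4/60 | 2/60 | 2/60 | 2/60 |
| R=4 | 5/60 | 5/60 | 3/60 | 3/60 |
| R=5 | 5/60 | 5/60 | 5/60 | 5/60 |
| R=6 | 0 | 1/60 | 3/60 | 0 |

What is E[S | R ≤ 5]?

P(R ≤ 5) = 14/15.
Summing S·P(R=x,S=y) over the conditioning event gives 107/30.
E[S | R ≤ 5] = (107/30) / (14/15) = 107/28.

107/28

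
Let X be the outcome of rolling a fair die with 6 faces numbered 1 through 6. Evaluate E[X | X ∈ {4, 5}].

9/2

P(X ∈ {4, 5}) = 1/3.
Σ over the event: 4·1/6 + 5·1/6 = 3/2.
E[X | X ∈ {4, 5}] = (3/2) / (1/3) = 9/2.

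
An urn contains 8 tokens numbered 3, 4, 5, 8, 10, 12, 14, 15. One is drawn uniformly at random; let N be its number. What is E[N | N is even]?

P(N is even) = 5/8.
Σ over the event: 4·1/8 + 8·1/8 + 10·1/8 + 12·1/8 + 14·1/8 = 6.
E[N | N is even] = (6) / (5/8) = 48/5.

48/5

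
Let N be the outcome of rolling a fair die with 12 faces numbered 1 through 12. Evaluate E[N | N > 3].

Given N > 3, N is equally likely to be any of {4, 5, 6, 7, 8, 9, 10, 11, 12}.
E[N | N > 3] = (4 + 5 + 6 + 7 + 8 + 9 + 10 + 11 + 12) / 9 = 8.

8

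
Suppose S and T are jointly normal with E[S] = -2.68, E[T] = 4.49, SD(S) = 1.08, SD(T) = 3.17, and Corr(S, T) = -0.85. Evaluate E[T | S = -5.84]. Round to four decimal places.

12.3739

The regression of T on S has slope ρ·σ_T/σ_S and passes through (μ_S, μ_T).
E[T | S=-5.84] = 4.49 + (-0.85)·(3.17/1.08)·(-5.84 − (-2.68)) = 4.49 + (-2.4949)·(-3.16) = 12.3739.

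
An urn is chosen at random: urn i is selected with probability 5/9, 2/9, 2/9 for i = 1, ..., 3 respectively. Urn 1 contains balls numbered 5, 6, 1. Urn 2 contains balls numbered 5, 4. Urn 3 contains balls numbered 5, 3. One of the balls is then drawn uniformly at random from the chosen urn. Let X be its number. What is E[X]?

E[X | urn 1] = (5+6+1)/3 = 4.
E[X | urn 2] = (5+4)/2 = 9/2.
E[X | urn 3] = (5+3)/2 = 4.
E[X] = (5/9)·(4) + (2/9)·(9/2) + (2/9)·(4) = 37/9.

37/9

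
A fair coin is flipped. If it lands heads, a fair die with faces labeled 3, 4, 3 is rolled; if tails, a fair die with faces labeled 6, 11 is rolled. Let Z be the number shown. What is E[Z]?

E[Z | heads] = (3+4+3)/3 = 10/3.
E[Z | tails] = (6+11)/2 = 17/2.
E[Z] = (1/2)·(10/3) + (1/2)·(17/2) = 71/12.

71/12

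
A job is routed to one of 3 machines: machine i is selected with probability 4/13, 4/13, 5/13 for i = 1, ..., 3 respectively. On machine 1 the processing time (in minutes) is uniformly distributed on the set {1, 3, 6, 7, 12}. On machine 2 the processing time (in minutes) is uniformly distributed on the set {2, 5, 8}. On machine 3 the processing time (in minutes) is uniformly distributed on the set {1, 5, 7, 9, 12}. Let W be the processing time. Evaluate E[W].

386/65

E[W | machine 1] = (1+3+6+7+12)/5 = 29/5.
E[W | machine 2] = (2+5+8)/3 = 5.
E[W | machine 3] = (1+5+7+9+12)/5 = 34/5.
E[W] = (4/13)·(29/5) + (4/13)·(5) + (5/13)·(34/5) = 386/65.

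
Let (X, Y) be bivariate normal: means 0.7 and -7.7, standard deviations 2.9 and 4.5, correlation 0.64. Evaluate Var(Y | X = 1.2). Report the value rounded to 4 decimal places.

The conditional variance in a bivariate normal is σ_Y²(1 − ρ²), independent of x.
Var(Y | X=1.2) = (4.5)²·(1 − (0.64)²) = 20.25·0.5904 = 11.9556.

11.9556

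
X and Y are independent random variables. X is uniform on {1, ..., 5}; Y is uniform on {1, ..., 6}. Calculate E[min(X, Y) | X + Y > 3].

67/27

P(X + Y > 3) = 9/10.
Summing min(X,Y)·P(x,y) over outcomes with X + Y > 3 gives 67/30.
E[min(X, Y) | X + Y > 3] = (67/30) / (9/10) = 67/27.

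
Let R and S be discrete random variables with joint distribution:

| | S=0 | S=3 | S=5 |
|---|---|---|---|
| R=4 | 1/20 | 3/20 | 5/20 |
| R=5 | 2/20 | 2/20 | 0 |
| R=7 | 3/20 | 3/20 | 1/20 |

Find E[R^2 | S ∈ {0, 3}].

P(S ∈ {0, 3}) = 7/10.
Σ R^2·P over the event = 16·(1/20) + 16·(3/20) + 25·(2/20) + 25·(2/20) + 49·(3/20) + 49·(3/20) = 229/10.
E[R^2 | S ∈ {0, 3}] = (229/10) / (7/10) = 229/7.

229/7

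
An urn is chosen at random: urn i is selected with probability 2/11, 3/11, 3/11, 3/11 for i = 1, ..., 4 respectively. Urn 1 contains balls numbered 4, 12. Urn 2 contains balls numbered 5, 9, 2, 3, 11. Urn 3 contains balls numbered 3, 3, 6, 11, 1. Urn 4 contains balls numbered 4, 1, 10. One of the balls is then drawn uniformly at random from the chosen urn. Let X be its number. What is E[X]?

317/55

E[X | urn 1] = (4+12)/2 = 8.
E[X | urn 2] = (5+9+2+3+11)/5 = 6.
E[X | urn 3] = (3+3+6+11+1)/5 = 24/5.
E[X | urn 4] = (4+1+10)/3 = 5.
E[X] = (2/11)·(8) + (3/11)·(6) + (3/11)·(24/5) + (3/11)·(5) = 317/55.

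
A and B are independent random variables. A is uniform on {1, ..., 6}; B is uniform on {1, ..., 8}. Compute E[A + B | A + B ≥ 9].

32/3

P(A + B ≥ 9) = 7/16.
Summing (A+B)·P(x,y) over outcomes with A + B ≥ 9 gives 14/3.
E[A + B | A + B ≥ 9] = (14/3) / (7/16) = 32/3.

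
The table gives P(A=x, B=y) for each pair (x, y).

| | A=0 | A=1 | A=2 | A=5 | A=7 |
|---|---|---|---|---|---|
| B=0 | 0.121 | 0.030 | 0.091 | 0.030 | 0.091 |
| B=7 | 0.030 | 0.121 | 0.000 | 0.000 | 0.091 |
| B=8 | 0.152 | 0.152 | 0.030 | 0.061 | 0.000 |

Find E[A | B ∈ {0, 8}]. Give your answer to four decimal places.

P(B ∈ {0, 8}) = 0.758.
Summing A·P(A=x,B=y) over the conditioning event gives 1.516.
E[A | B ∈ {0, 8}] = (1.516) / (0.758) = 2.0000.

2.0000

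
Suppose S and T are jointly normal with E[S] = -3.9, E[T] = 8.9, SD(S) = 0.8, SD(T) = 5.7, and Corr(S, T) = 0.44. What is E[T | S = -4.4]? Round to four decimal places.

E[T | S=x] = μ_T + ρ(σ_T/σ_S)(x − μ_S) for jointly normal variables.
E[T | S=-4.4] = 8.9 + (0.44)·(5.7/0.8)·(-4.4 − (-3.9)) = 8.9 + (3.135)·(-0.5) = 7.3325.

7.3325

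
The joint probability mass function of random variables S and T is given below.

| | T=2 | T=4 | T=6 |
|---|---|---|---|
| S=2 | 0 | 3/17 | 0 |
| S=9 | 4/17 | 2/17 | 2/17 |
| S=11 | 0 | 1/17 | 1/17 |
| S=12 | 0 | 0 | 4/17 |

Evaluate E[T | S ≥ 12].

6

P(S ≥ 12) = 4/17.
Σ T·P over the event = 6·(4/17) = 24/17.
E[T | S ≥ 12] = (24/17) / (4/17) = 6.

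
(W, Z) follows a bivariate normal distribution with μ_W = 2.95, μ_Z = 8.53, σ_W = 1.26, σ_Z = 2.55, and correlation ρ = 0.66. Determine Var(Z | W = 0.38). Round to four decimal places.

Var(Z | W=x) = (1 − ρ²)·σ_Z².
Var(Z | W=0.38) = (2.55)²·(1 − (0.66)²) = 6.5025·0.5644 = 3.6700.

3.6700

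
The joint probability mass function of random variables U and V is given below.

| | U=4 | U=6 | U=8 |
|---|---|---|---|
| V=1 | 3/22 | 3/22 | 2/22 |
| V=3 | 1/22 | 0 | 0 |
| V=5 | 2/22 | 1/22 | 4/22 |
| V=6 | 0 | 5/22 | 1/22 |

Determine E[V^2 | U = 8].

P(U = 8) = 7/22.
Σ V^2·P over the event = 1·(2/22) + 25·(4/22) + 36·(1/22) = 69/11.
E[V^2 | U = 8] = (69/11) / (7/22) = 138/7.

138/7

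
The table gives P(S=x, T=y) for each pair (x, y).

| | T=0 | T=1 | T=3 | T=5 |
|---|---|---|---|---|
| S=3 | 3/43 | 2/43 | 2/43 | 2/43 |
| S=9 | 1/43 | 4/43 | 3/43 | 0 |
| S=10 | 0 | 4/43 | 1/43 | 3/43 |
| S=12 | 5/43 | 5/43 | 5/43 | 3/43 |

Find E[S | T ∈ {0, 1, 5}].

73/8

P(T ∈ {0, 1, 5}) = 32/43.
Summing S·P(S=x,T=y) over the conditioning event gives 292/43.
E[S | T ∈ {0, 1, 5}] = (292/43) / (32/43) = 73/8.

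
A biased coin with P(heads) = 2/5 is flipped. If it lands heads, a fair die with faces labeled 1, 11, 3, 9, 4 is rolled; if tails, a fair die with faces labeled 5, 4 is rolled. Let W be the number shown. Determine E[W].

247/50

E[W | heads] = (1+11+3+9+4)/5 = 28/5.
E[W | tails] = (5+4)/2 = 9/2.
E[W] = (2/5)·(28/5) + (3/5)·(9/2) = 247/50.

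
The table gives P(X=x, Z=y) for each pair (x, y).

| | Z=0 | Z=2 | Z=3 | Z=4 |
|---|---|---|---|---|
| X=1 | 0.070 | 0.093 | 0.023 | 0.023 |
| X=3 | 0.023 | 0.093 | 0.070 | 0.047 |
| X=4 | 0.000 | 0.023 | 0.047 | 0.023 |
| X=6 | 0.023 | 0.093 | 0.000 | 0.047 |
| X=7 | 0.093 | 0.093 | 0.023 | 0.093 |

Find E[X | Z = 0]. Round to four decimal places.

4.4402

P(Z = 0) = 0.209.
Σ X·P over the event = 1·(0.070) + 3·(0.023) + 6·(0.023) + 7·(0.093) = 0.928.
E[X | Z = 0] = (0.928) / (0.209) = 4.4402.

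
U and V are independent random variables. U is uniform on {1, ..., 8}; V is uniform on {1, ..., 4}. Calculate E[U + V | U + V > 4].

P(U + V > 4) = 13/16.
Summing (U+V)·P(x,y) over outcomes with U + V > 4 gives 51/8.
E[U + V | U + V > 4] = (51/8) / (13/16) = 102/13.

102/13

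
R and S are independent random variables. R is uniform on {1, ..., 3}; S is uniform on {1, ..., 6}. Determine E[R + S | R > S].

4

P(R > S) = 1/6.
Summing (R+S)·P(x,y) over outcomes with R > S gives 2/3.
E[R + S | R > S] = (2/3) / (1/6) = 4.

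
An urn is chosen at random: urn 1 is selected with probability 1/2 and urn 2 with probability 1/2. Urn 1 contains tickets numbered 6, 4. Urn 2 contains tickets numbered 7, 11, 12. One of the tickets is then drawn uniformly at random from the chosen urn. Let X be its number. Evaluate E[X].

E[X | urn 1] = (6+4)/2 = 5.
E[X | urn 2] = (7+11+12)/3 = 10.
E[X] = (1/2)·(5) + (1/2)·(10) = 15/2.

15/2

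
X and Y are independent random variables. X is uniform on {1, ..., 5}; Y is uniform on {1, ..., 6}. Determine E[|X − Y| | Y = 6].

3

Outcomes with Y = 6: (1,6), (2,6), (3,6), (4,6), (5,6), each with probability 1/30.
E[|X − Y| | Y = 6] = (5 + 4 + 3 + 2 + 1) / 5 = 3.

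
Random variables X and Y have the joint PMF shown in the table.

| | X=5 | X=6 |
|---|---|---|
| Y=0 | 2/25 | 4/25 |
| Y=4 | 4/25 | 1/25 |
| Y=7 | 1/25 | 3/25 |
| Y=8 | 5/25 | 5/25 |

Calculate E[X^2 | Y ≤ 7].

463/15

P(Y ≤ 7) = 3/5.
Σ X^2·P over the event = 25·(2/25) + 25·(4/25) + 25·(1/25) + 36·(4/25) + 36·(1/25) + 36·(3/25) = 463/25.
E[X^2 | Y ≤ 7] = (463/25) / (3/5) = 463/15.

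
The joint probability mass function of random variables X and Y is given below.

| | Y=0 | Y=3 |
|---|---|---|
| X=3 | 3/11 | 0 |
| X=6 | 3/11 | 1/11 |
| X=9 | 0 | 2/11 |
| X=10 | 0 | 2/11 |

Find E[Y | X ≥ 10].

3

P(X ≥ 10) = 2/11.
Summing Y·P(X=x,Y=y) over the conditioning event gives 6/11.
E[Y | X ≥ 10] = (6/11) / (2/11) = 3.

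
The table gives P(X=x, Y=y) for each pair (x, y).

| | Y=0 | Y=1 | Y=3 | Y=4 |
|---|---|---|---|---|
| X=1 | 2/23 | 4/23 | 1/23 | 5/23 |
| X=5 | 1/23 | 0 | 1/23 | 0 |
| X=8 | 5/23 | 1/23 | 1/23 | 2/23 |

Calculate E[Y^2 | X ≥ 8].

14/3

P(X ≥ 8) = 9/23.
Σ Y^2·P over the event = 0·(5/23) + 1·(1/23) + 9·(1/23) + 16·(2/23) = 42/23.
E[Y^2 | X ≥ 8] = (42/23) / (9/23) = 14/3.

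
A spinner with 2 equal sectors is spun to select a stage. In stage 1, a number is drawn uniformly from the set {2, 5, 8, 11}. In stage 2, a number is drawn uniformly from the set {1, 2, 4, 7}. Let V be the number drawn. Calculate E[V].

5

E[V | stage 1] = (2+5+8+11)/4 = 13/2.
E[V | stage 2] = (1+2+4+7)/4 = 7/2.
E[V] = (1/2)·(13/2) + (1/2)·(7/2) = 5.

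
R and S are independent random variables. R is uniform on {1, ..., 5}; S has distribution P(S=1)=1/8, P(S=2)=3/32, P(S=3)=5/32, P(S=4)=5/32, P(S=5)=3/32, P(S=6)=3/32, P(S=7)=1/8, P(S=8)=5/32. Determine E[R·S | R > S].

P(R > S) = 1/4.
Summing RS·P(x,y) over outcomes with R > S gives 363/160.
E[R·S | R > S] = (363/160) / (1/4) = 363/40.

363/40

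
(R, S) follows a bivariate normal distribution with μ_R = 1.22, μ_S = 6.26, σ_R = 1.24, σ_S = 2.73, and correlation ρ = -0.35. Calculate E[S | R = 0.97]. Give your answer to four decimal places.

6.4526

E[S | R=x] = μ_S + ρ(σ_S/σ_R)(x − μ_R) for jointly normal variables.
E[S | R=0.97] = 6.26 + (-0.35)·(2.73/1.24)·(0.97 − (1.22)) = 6.26 + (-0.77056)·(-0.25) = 6.4526.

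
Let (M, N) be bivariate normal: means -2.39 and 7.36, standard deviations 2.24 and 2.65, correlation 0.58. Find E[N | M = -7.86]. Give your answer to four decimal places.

3.6067

The regression of N on M has slope ρ·σ_N/σ_M and passes through (μ_M, μ_N).
E[N | M=-7.86] = 7.36 + (0.58)·(2.65/2.24)·(-7.86 − (-2.39)) = 7.36 + (0.68616)·(-5.47) = 3.6067.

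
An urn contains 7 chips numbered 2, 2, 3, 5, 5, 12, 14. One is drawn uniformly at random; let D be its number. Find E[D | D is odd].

13/3

P(D is odd) = 3/7.
Σ over the event: 3·1/7 + 5·2/7 = 13/7.
E[D | D is odd] = (13/7) / (3/7) = 13/3.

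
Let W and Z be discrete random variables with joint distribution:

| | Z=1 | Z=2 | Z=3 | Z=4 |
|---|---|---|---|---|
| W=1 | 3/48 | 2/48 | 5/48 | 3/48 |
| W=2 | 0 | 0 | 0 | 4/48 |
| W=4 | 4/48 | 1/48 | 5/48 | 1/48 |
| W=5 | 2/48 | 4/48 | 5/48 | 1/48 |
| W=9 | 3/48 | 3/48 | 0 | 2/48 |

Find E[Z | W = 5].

29/12

P(W = 5) = 1/4.
Σ Z·P over the event = 1·(2/48) + 2·(4/48) + 3·(5/48) + 4·(1/48) = 29/48.
E[Z | W = 5] = (29/48) / (1/4) = 29/12.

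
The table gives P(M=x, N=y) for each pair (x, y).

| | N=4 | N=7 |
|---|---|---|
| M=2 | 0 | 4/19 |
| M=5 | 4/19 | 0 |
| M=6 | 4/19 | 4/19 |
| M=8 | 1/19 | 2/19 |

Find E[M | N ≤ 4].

P(N ≤ 4) = 9/19.
Σ M·P over the event = 5·(4/19) + 6·(4/19) + 8·(1/19) = 52/19.
E[M | N ≤ 4] = (52/19) / (9/19) = 52/9.

52/9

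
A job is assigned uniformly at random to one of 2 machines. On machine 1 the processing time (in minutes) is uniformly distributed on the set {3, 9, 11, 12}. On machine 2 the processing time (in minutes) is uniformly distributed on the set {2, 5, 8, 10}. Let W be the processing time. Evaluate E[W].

15/2

E[W | machine 1] = (3+9+11+12)/4 = 35/4.
E[W | machine 2] = (2+5+8+10)/4 = 25/4.
By the law of total expectation,
E[W] = (1/2)·(35/4) + (1/2)·(25/4) = 15/2.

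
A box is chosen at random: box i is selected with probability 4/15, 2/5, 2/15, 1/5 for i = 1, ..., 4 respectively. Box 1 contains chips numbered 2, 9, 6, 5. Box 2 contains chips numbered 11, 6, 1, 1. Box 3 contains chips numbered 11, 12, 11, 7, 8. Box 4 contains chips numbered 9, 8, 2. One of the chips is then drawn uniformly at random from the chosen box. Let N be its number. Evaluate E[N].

E[N | box 1] = (2+9+6+5)/4 = 11/2.
E[N | box 2] = (11+6+1+1)/4 = 19/4.
E[N | box 3] = (11+12+11+7+8)/5 = 49/5.
E[N | box 4] = (9+8+2)/3 = 19/3.
E[N] = (4/15)·(11/2) + (2/5)·(19/4) + (2/15)·(49/5) + (1/5)·(19/3) = 297/50.

297/50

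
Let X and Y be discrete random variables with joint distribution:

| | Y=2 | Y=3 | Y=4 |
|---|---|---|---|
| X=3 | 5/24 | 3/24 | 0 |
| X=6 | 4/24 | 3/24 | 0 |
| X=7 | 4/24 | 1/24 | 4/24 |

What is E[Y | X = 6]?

P(X = 6) = 7/24.
Σ Y·P over the event = 2·(4/24) + 3·(3/24) = 17/24.
E[Y | X = 6] = (17/24) / (7/24) = 17/7.

17/7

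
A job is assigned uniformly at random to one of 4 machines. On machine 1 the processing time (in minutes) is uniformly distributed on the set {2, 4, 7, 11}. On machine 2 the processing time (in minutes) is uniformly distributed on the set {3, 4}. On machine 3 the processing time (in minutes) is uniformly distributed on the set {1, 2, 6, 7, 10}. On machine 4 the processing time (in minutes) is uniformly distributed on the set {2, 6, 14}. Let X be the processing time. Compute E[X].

661/120

E[X | machine 1] = (2+4+7+11)/4 = 6.
E[X | machine 2] = (3+4)/2 = 7/2.
E[X | machine 3] = (1+2+6+7+10)/5 = 26/5.
E[X | machine 4] = (2+6+14)/3 = 22/3.
By the law of total expectation,
E[X] = (1/4)·(6) + (1/4)·(7/2) + (1/4)·(26/5) + (1/4)·(22/3) = 661/120.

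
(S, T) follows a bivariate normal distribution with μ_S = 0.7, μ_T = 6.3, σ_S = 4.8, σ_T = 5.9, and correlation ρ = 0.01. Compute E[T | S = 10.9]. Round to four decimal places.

E[T | S=x] = μ_T + ρ(σ_T/σ_S)(x − μ_S) for jointly normal variables.
E[T | S=10.9] = 6.3 + (0.01)·(5.9/4.8)·(10.9 − (0.7)) = 6.3 + (0.012292)·(10.2) = 6.4254.

6.4254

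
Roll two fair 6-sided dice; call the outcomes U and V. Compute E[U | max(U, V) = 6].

P(max(U, V) = 6) = 11/36.
Summing U·P(x,y) over outcomes with max(U, V) = 6 gives 17/12.
E[U | max(U, V) = 6] = (17/12) / (11/36) = 51/11.

51/11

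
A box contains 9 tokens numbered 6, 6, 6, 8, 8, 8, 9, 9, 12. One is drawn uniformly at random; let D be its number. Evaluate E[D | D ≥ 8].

9

P(D ≥ 8) = 2/3.
Σ over the event: 8·1/3 + 9·2/9 + 12·1/9 = 6.
E[D | D ≥ 8] = (6) / (2/3) = 9.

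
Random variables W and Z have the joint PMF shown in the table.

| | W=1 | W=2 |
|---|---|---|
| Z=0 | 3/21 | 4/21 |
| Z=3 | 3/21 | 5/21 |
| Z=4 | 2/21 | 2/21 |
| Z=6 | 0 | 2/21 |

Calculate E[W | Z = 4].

P(Z = 4) = 4/21.
Σ W·P over the event = 1·(2/21) + 2·(2/21) = 2/7.
E[W | Z = 4] = (2/7) / (4/21) = 3/2.

3/2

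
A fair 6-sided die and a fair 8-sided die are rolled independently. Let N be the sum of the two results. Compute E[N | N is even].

8

P(N is even) = 1/2.
Σ over the event: 2·1/48 + 4·1/16 + 6·5/48 + 8·1/8 + 10·5/48 + 12·1/16 + 14·1/48 = 4.
E[N | N is even] = (4) / (1/2) = 8.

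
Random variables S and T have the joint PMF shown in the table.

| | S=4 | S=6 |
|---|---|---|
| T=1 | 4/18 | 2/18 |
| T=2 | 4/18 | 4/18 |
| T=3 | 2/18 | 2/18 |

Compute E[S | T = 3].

P(T = 3) = 2/9.
Σ S·P over the event = 4·(2/18) + 6·(2/18) = 10/9.
E[S | T = 3] = (10/9) / (2/9) = 5.

5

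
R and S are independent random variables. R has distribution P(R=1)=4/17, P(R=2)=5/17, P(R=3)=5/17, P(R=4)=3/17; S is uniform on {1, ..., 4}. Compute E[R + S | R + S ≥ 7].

P(R + S ≥ 7) = 11/68.
Summing (R+S)·P(x,y) over outcomes with R + S ≥ 7 gives 20/17.
E[R + S | R + S ≥ 7] = (20/17) / (11/68) = 80/11.

80/11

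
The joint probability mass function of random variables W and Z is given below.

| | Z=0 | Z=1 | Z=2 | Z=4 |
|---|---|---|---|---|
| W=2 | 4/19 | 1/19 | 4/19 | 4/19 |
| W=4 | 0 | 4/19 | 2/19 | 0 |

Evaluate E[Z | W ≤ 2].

P(W ≤ 2) = 13/19.
Summing Z·P(W=x,Z=y) over the conditioning event gives 25/19.
E[Z | W ≤ 2] = (25/19) / (13/19) = 25/13.

25/13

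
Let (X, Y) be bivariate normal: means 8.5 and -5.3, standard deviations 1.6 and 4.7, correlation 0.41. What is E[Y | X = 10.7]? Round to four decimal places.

For a bivariate normal, E[Y | X=x] = μ_Y + ρ·(σ_Y/σ_X)·(x − μ_X).
E[Y | X=10.7] = -5.3 + (0.41)·(4.7/1.6)·(10.7 − (8.5)) = -5.3 + (1.20437)·(2.2) = -2.6504.

-2.6504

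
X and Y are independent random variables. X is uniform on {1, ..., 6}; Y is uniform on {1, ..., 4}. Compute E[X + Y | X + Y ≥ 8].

26/3

Outcomes with X + Y ≥ 8: (4,4), (5,3), (5,4), (6,2), (6,3), (6,4), each with probability 1/24.
E[X + Y | X + Y ≥ 8] = (8 + 8 + 9 + 8 + 9 + 10) / 6 = 26/3.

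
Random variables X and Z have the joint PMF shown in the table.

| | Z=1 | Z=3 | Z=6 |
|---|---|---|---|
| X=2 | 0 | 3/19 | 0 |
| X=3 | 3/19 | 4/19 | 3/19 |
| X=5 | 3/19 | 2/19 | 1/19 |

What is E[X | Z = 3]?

P(Z = 3) = 9/19.
Σ X·P over the event = 2·(3/19) + 3·(4/19) + 5·(2/19) = 28/19.
E[X | Z = 3] = (28/19) / (9/19) = 28/9.

28/9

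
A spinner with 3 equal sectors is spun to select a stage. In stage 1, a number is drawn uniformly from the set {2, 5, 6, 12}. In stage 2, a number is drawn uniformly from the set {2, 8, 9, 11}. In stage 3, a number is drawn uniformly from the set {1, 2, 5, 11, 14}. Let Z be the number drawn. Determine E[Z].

E[Z | stage 1] = (2+5+6+12)/4 = 25/4.
E[Z | stage 2] = (2+8+9+11)/4 = 15/2.
E[Z | stage 3] = (1+2+5+11+14)/5 = 33/5.
By the law of total expectation,
E[Z] = (1/3)·(25/4) + (1/3)·(15/2) + (1/3)·(33/5) = 407/60.

407/60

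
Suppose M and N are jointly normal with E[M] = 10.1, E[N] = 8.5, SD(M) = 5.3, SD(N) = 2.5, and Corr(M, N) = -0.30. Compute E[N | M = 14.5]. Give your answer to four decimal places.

7.8774

The regression of N on M has slope ρ·σ_N/σ_M and passes through (μ_M, μ_N).
E[N | M=14.5] = 8.5 + (-0.30)·(2.5/5.3)·(14.5 − (10.1)) = 8.5 + (-0.14151)·(4.4) = 7.8774.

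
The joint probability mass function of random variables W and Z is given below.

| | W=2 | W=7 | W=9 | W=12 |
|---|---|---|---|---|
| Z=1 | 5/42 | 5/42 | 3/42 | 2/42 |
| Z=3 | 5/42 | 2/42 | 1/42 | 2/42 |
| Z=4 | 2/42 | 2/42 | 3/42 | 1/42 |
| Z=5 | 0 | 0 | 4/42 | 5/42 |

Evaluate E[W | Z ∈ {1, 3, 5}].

249/34

P(Z ∈ {1, 3, 5}) = 17/21.
Summing W·P(W=x,Z=y) over the conditioning event gives 83/14.
E[W | Z ∈ {1, 3, 5}] = (83/14) / (17/21) = 249/34.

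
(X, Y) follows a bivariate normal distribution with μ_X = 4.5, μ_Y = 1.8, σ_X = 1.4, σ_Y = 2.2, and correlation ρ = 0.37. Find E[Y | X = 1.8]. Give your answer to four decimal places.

The regression of Y on X has slope ρ·σ_Y/σ_X and passes through (μ_X, μ_Y).
E[Y | X=1.8] = 1.8 + (0.37)·(2.2/1.4)·(1.8 − (4.5)) = 1.8 + (0.58143)·(-2.7) = 0.2301.

0.2301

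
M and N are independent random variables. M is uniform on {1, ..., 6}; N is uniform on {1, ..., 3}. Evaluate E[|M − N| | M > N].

P(M > N) = 2/3.
Summing |M−N|·P(x,y) over outcomes with M > N gives 31/18.
E[|M − N| | M > N] = (31/18) / (2/3) = 31/12.

31/12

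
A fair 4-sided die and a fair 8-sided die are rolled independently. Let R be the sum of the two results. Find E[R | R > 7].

66/7

P(R > 7) = 7/16.
Σ over the event: 8·1/8 + 9·1/8 + 10·3/32 + 11·1/16 + 12·1/32 = 33/8.
E[R | R > 7] = (33/8) / (7/16) = 66/7.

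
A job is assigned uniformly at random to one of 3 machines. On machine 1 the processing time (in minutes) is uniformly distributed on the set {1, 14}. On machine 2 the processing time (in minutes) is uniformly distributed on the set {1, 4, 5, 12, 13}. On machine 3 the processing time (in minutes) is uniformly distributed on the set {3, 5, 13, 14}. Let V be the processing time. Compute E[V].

E[V | machine 1] = (1+14)/2 = 15/2.
E[V | machine 2] = (1+4+5+12+13)/5 = 7.
E[V | machine 3] = (3+5+13+14)/4 = 35/4.
E[V] = (1/3)·(15/2) + (1/3)·(7) + (1/3)·(35/4) = 31/4.

31/4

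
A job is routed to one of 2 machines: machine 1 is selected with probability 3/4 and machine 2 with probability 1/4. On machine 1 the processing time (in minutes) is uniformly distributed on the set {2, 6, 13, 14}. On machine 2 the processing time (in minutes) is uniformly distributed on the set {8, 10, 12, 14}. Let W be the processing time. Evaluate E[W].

149/16

E[W | machine 1] = (2+6+13+14)/4 = 35/4.
E[W | machine 2] = (8+10+12+14)/4 = 11.
By the law of total expectation,
E[W] = (3/4)·(35/4) + (1/4)·(11) = 149/16.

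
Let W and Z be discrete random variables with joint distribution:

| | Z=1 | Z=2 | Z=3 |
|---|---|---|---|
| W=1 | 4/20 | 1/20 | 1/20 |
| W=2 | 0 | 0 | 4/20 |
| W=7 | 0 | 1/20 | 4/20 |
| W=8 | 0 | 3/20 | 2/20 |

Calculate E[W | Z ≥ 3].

P(Z ≥ 3) = 11/20.
Σ W·P over the event = 1·(1/20) + 2·(4/20) + 7·(4/20) + 8·(2/20) = 53/20.
E[W | Z ≥ 3] = (53/20) / (11/20) = 53/11.

53/11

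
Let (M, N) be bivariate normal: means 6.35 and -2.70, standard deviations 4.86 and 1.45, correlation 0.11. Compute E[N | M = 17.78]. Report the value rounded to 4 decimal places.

-2.3249

E[N | M=x] = μ_N + ρ(σ_N/σ_M)(x − μ_M) for jointly normal variables.
E[N | M=17.78] = -2.70 + (0.11)·(1.45/4.86)·(17.78 − (6.35)) = -2.70 + (0.032819)·(11.43) = -2.3249.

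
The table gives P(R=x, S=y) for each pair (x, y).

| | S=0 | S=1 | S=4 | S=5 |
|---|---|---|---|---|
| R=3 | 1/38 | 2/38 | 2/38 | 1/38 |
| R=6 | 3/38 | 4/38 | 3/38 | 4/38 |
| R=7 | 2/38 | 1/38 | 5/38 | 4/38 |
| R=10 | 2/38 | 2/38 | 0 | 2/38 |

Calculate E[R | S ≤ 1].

P(S ≤ 1) = 17/38.
Σ R·P over the event = 3·(1/38) + 3·(2/38) + 6·(3/38) + 6·(4/38) + 7·(2/38) + 7·(1/38) + 10·(2/38) + 10·(2/38) = 56/19.
E[R | S ≤ 1] = (56/19) / (17/38) = 112/17.

112/17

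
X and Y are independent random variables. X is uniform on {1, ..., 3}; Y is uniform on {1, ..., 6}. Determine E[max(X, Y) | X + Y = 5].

Outcomes with X + Y = 5: (1,4), (2,3), (3,2), each with probability 1/18.
E[max(X, Y) | X + Y = 5] = (4 + 3 + 3) / 3 = 10/3.

10/3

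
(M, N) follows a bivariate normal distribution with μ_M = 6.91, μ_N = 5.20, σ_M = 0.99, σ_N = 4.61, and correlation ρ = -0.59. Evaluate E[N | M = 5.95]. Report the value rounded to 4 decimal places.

7.8375

E[N | M=x] = μ_N + ρ(σ_N/σ_M)(x − μ_M) for jointly normal variables.
E[N | M=5.95] = 5.20 + (-0.59)·(4.61/0.99)·(5.95 − (6.91)) = 5.20 + (-2.7474)·(-0.96) = 7.8375.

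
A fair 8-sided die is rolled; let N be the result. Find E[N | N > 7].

Given N > 7, N is equally likely to be any of {8}.
E[N | N > 7] = (8) / 1 = 8.

8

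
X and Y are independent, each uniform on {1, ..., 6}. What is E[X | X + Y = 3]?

3/2

Outcomes with X + Y = 3: (1,2), (2,1), each with probability 1/36.
E[X | X + Y = 3] = (1 + 2) / 2 = 3/2.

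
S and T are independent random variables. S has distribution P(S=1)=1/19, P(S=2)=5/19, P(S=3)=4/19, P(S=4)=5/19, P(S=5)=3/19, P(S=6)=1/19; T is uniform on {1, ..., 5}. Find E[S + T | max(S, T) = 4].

193/30

P(max(S, T) = 4) = 6/19.
Summing (S+T)·P(x,y) over outcomes with max(S, T) = 4 gives 193/95.
E[S + T | max(S, T) = 4] = (193/95) / (6/19) = 193/30.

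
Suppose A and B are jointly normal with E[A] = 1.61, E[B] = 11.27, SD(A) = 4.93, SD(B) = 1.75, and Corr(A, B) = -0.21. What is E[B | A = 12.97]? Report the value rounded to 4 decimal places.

10.4232

For a bivariate normal, E[B | A=x] = μ_B + ρ·(σ_B/σ_A)·(x − μ_A).
E[B | A=12.97] = 11.27 + (-0.21)·(1.75/4.93)·(12.97 − (1.61)) = 11.27 + (-0.074544)·(11.36) = 10.4232.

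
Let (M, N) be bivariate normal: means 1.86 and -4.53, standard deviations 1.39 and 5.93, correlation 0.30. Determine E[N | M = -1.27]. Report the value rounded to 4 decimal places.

-8.5359

E[N | M=x] = μ_N + ρ(σ_N/σ_M)(x − μ_M) for jointly normal variables.
E[N | M=-1.27] = -4.53 + (0.30)·(5.93/1.39)·(-1.27 − (1.86)) = -4.53 + (1.279856)·(-3.13) = -8.5359.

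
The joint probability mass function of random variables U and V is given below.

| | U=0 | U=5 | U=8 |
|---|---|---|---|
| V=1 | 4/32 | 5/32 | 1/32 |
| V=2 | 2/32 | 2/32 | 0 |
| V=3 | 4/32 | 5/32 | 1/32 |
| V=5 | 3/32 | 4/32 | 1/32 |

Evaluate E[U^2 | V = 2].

25/2

P(V = 2) = 1/8.
Summing U^2·P(U=x,V=y) over the conditioning event gives 25/16.
E[U^2 | V = 2] = (25/16) / (1/8) = 25/2.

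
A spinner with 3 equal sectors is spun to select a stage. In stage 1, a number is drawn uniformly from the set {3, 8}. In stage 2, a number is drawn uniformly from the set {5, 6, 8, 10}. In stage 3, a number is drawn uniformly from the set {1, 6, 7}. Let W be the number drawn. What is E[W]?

E[W | stage 1] = (3+8)/2 = 11/2.
E[W | stage 2] = (5+6+8+10)/4 = 29/4.
E[W | stage 3] = (1+6+7)/3 = 14/3.
By the law of total expectation,
E[W] = (1/3)·(11/2) + (1/3)·(29/4) + (1/3)·(14/3) = 209/36.

209/36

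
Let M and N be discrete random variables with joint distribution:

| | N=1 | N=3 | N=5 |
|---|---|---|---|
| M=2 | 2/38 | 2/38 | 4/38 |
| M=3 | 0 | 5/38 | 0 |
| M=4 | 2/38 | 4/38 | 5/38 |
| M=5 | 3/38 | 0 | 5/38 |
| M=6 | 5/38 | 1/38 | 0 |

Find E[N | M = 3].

3

P(M = 3) = 5/38.
Summing N·P(M=x,N=y) over the conditioning event gives 15/38.
E[N | M = 3] = (15/38) / (5/38) = 3.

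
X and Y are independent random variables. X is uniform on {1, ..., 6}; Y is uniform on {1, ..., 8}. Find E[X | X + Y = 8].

Outcomes with X + Y = 8: (1,7), (2,6), (3,5), (4,4), (5,3), (6,2), each with probability 1/48.
E[X | X + Y = 8] = (1 + 2 + 3 + 4 + 5 + 6) / 6 = 7/2.

7/2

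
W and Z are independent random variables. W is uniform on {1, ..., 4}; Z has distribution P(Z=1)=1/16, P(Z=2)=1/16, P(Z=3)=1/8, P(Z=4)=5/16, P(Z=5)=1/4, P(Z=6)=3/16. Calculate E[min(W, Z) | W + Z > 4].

47/19

P(W + Z > 4) = 57/64.
Summing min(W,Z)·P(x,y) over outcomes with W + Z > 4 gives 141/64.
E[min(W, Z) | W + Z > 4] = (141/64) / (57/64) = 47/19.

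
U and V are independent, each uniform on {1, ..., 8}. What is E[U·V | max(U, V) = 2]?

8/3

Outcomes with max(U, V) = 2: (1,2), (2,1), (2,2), each with probability 1/64.
E[U·V | max(U, V) = 2] = (2 + 2 + 4) / 3 = 8/3.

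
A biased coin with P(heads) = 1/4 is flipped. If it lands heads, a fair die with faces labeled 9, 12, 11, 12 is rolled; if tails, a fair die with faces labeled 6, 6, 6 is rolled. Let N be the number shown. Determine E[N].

29/4

E[N | heads] = (9+12+11+12)/4 = 11.
E[N | tails] = (6+6+6)/3 = 6.
By the law of total expectation,
E[N] = (1/4)·(11) + (3/4)·(6) = 29/4.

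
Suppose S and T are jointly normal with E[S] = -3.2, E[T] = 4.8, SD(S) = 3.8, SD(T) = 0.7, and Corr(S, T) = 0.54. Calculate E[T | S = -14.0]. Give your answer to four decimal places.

3.7257

E[T | S=x] = μ_T + ρ(σ_T/σ_S)(x − μ_S) for jointly normal variables.
E[T | S=-14.0] = 4.8 + (0.54)·(0.7/3.8)·(-14.0 − (-3.2)) = 4.8 + (0.099474)·(-10.8) = 3.7257.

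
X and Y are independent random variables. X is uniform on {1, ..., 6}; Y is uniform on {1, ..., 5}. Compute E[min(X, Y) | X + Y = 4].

4/3

Outcomes with X + Y = 4: (1,3), (2,2), (3,1), each with probability 1/30.
E[min(X, Y) | X + Y = 4] = (1 + 2 + 1) / 3 = 4/3.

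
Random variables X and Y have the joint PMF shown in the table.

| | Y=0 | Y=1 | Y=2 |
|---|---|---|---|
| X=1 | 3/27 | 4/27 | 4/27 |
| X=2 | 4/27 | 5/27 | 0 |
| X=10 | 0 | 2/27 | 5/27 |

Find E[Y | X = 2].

P(X = 2) = 1/3.
Σ Y·P over the event = 0·(4/27) + 1·(5/27) = 5/27.
E[Y | X = 2] = (5/27) / (1/3) = 5/9.

5/9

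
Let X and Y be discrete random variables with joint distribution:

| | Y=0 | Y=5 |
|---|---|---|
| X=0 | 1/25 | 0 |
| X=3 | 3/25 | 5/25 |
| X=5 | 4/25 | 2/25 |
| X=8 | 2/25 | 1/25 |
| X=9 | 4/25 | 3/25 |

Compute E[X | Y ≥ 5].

60/11

P(Y ≥ 5) = 11/25.
Σ X·P over the event = 3·(5/25) + 5·(2/25) + 8·(1/25) + 9·(3/25) = 12/5.
E[X | Y ≥ 5] = (12/5) / (11/25) = 60/11.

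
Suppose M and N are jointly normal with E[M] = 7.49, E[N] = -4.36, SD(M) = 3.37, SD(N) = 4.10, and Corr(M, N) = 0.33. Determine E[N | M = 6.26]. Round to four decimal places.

The regression of N on M has slope ρ·σ_N/σ_M and passes through (μ_M, μ_N).
E[N | M=6.26] = -4.36 + (0.33)·(4.10/3.37)·(6.26 − (7.49)) = -4.36 + (0.40148)·(-1.23) = -4.8538.

-4.8538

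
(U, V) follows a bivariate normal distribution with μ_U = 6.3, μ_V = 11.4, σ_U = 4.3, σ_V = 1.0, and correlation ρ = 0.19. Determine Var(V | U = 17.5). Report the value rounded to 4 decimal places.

0.9639

The conditional variance in a bivariate normal is σ_V²(1 − ρ²), independent of x.
Var(V | U=17.5) = (1.0)²·(1 − (0.19)²) = 1·0.9639 = 0.9639.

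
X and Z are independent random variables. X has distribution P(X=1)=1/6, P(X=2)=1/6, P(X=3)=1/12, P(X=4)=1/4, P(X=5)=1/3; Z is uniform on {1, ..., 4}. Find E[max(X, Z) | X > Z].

P(X > Z) = 29/48.
Summing max(X,Z)·P(x,y) over outcomes with X > Z gives 21/8.
E[max(X, Z) | X > Z] = (21/8) / (29/48) = 126/29.

126/29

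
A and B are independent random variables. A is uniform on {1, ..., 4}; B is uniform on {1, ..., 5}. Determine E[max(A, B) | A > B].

Outcomes with A > B: (2,1), (3,1), (3,2), (4,1), (4,2), (4,3), each with probability 1/20.
E[max(A, B) | A > B] = (2 + 3 + 3 + 4 + 4 + 4) / 6 = 10/3.

10/3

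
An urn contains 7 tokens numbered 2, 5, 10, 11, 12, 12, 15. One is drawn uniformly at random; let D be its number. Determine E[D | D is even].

P(D is even) = 4/7.
Σ over the event: 2·1/7 + 10·1/7 + 12·2/7 = 36/7.
E[D | D is even] = (36/7) / (4/7) = 9.

9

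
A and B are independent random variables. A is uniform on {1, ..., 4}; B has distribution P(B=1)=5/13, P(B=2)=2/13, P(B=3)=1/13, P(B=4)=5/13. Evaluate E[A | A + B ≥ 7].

P(A + B ≥ 7) = 11/52.
Summing A·P(x,y) over outcomes with A + B ≥ 7 gives 3/4.
E[A | A + B ≥ 7] = (3/4) / (11/52) = 39/11.

39/11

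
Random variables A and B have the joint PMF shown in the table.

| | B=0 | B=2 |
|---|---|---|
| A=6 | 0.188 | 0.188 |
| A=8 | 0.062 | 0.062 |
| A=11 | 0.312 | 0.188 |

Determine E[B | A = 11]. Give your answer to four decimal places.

0.7520

P(A = 11) = 0.500.
Summing B·P(A=x,B=y) over the conditioning event gives 0.376.
E[B | A = 11] = (0.376) / (0.500) = 0.7520.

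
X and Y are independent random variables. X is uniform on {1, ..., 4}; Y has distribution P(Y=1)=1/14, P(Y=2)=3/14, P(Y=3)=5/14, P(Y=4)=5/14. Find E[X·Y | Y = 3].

P(Y = 3) = 5/14.
Summing XY·P(x,y) over outcomes with Y = 3 gives 75/28.
E[X·Y | Y = 3] = (75/28) / (5/14) = 15/2.

15/2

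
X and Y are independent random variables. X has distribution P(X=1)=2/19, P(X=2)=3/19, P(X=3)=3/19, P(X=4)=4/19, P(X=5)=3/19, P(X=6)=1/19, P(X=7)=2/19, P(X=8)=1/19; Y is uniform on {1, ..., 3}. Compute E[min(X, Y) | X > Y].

P(X > Y) = 14/19.
Summing min(X,Y)·P(x,y) over outcomes with X > Y gives 26/19.
E[min(X, Y) | X > Y] = (26/19) / (14/19) = 13/7.

13/7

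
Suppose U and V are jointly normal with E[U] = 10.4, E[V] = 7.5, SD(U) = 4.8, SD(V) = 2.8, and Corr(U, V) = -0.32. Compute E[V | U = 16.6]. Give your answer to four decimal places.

For a bivariate normal, E[V | U=x] = μ_V + ρ·(σ_V/σ_U)·(x − μ_U).
E[V | U=16.6] = 7.5 + (-0.32)·(2.8/4.8)·(16.6 − (10.4)) = 7.5 + (-0.186667)·(6.2) = 6.3427.

6.3427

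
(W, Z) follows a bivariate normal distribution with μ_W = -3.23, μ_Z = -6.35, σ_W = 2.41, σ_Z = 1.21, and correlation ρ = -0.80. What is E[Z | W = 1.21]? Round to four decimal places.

-8.1334

E[Z | W=x] = μ_Z + ρ(σ_Z/σ_W)(x − μ_W) for jointly normal variables.
E[Z | W=1.21] = -6.35 + (-0.80)·(1.21/2.41)·(1.21 − (-3.23)) = -6.35 + (-0.40166)·(4.44) = -8.1334.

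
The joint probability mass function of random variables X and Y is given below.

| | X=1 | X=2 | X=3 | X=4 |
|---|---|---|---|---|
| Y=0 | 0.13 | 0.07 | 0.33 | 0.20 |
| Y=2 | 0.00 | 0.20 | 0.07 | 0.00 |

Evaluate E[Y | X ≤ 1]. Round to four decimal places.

0.0000

P(X ≤ 1) = 0.13.
Σ Y·P over the event = 0·(0.13) = 0.00.
E[Y | X ≤ 1] = (0.00) / (0.13) = 0.0000.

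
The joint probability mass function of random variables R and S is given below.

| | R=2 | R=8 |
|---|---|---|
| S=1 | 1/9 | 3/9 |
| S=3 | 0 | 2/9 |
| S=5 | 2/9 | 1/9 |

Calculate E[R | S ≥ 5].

P(S ≥ 5) = 1/3.
Σ R·P over the event = 2·(2/9) + 8·(1/9) = 4/3.
E[R | S ≥ 5] = (4/3) / (1/3) = 4.

4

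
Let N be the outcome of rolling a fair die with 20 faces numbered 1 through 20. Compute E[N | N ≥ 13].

Given N ≥ 13, N is equally likely to be any of {13, 14, 15, 16, 17, 18, 19, 20}.
E[N | N ≥ 13] = (13 + 14 + 15 + 16 + 17 + 18 + 19 + 20) / 8 = 33/2.

33/2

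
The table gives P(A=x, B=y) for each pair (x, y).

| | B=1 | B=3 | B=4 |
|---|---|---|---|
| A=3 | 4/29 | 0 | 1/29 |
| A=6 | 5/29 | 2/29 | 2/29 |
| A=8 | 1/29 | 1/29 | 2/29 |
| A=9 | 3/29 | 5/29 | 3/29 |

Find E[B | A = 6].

P(A = 6) = 9/29.
Σ B·P over the event = 1·(5/29) + 3·(2/29) + 4·(2/29) = 19/29.
E[B | A = 6] = (19/29) / (9/29) = 19/9.

19/9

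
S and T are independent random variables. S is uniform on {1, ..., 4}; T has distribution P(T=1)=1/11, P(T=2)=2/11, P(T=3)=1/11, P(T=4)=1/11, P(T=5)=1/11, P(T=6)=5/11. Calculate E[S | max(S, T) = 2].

P(max(S, T) = 2) = 5/44.
Summing S·P(x,y) over outcomes with max(S, T) = 2 gives 2/11.
E[S | max(S, T) = 2] = (2/11) / (5/44) = 8/5.

8/5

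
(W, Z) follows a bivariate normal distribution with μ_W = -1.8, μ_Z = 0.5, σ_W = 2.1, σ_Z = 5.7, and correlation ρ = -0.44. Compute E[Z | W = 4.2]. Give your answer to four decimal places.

For a bivariate normal, E[Z | W=x] = μ_Z + ρ·(σ_Z/σ_W)·(x − μ_W).
E[Z | W=4.2] = 0.5 + (-0.44)·(5.7/2.1)·(4.2 − (-1.8)) = 0.5 + (-1.19429)·(6) = -6.6657.

-6.6657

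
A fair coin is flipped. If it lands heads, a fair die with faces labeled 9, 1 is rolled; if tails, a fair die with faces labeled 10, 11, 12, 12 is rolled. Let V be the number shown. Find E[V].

E[V | heads] = (9+1)/2 = 5.
E[V | tails] = (10+11+12+12)/4 = 45/4.
E[V] = (1/2)·(5) + (1/2)·(45/4) = 65/8.

65/8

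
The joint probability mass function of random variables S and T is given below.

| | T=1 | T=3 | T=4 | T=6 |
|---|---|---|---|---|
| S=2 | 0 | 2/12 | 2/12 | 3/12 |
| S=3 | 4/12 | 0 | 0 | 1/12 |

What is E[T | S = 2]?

32/7

P(S = 2) = 7/12.
Σ T·P over the event = 3·(2/12) + 4·(2/12) + 6·(3/12) = 8/3.
E[T | S = 2] = (8/3) / (7/12) = 32/7.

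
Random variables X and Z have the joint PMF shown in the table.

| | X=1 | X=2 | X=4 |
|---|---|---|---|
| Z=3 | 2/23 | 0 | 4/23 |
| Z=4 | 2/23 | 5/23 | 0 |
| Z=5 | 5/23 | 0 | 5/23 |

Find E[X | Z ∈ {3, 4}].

P(Z ∈ {3, 4}) = 13/23.
Σ X·P over the event = 1·(2/23) + 1·(2/23) + 2·(5/23) + 4·(4/23) = 30/23.
E[X | Z ∈ {3, 4}] = (30/23) / (13/23) = 30/13.

30/13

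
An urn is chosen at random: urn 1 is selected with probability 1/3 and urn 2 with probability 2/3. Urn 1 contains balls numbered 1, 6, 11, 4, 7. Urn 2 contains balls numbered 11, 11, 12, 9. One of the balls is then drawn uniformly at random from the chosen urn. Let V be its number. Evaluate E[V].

91/10

E[V | urn 1] = (1+6+11+4+7)/5 = 29/5.
E[V | urn 2] = (11+11+12+9)/4 = 43/4.
By the law of total expectation,
E[V] = (1/3)·(29/5) + (2/3)·(43/4) = 91/10.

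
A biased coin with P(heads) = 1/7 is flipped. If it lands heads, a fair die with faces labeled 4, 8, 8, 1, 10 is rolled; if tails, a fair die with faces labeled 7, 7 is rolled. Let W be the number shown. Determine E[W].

241/35

E[W | heads] = (4+8+8+1+10)/5 = 31/5.
E[W | tails] = (7+7)/2 = 7.
E[W] = (1/7)·(31/5) + (6/7)·(7) = 241/35.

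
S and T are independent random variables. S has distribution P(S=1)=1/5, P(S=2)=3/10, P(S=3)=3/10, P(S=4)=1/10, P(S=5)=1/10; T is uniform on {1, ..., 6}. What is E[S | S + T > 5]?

P(S + T > 5) = 3/5.
Summing S·P(x,y) over outcomes with S + T > 5 gives 9/5.
E[S | S + T > 5] = (9/5) / (3/5) = 3.

3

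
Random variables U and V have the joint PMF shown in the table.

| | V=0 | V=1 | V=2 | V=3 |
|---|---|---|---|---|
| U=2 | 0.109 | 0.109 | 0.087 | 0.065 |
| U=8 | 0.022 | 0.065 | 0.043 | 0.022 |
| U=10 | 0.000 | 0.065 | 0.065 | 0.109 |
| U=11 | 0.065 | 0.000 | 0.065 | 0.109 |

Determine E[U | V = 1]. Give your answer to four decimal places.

5.8075

P(V = 1) = 0.239.
Σ U·P over the event = 2·(0.109) + 8·(0.065) + 10·(0.065) = 1.388.
E[U | V = 1] = (1.388) / (0.239) = 5.8075.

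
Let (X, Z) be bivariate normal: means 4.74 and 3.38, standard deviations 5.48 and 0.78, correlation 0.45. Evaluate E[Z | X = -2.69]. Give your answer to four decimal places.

2.9041

The regression of Z on X has slope ρ·σ_Z/σ_X and passes through (μ_X, μ_Z).
E[Z | X=-2.69] = 3.38 + (0.45)·(0.78/5.48)·(-2.69 − (4.74)) = 3.38 + (0.064051)·(-7.43) = 2.9041.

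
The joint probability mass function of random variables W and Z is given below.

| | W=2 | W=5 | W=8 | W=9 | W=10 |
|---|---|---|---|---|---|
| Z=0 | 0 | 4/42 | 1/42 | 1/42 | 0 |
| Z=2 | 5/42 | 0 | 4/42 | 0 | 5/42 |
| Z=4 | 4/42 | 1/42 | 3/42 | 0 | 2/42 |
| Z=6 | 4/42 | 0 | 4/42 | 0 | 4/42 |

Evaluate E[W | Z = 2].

P(Z = 2) = 1/3.
Σ W·P over the event = 2·(5/42) + 8·(4/42) + 10·(5/42) = 46/21.
E[W | Z = 2] = (46/21) / (1/3) = 46/7.

46/7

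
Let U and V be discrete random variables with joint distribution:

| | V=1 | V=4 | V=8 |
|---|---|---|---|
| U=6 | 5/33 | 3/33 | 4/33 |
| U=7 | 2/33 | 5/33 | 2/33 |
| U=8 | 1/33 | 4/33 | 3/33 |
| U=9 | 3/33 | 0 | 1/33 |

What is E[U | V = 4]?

P(V = 4) = 4/11.
Σ U·P over the event = 6·(3/33) + 7·(5/33) + 8·(4/33) = 85/33.
E[U | V = 4] = (85/33) / (4/11) = 85/12.

85/12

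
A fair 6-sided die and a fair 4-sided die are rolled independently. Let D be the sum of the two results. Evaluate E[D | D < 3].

2

P(D < 3) = 1/24.
Σ over the event: 2·1/24 = 1/12.
E[D | D < 3] = (1/12) / (1/24) = 2.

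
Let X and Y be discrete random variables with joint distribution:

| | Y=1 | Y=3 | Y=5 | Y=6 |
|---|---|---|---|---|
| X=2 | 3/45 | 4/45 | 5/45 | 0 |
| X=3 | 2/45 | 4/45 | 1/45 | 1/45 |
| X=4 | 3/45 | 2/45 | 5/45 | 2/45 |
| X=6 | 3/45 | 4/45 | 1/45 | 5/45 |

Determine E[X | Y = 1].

P(Y = 1) = 11/45.
Σ X·P over the event = 2·(3/45) + 3·(2/45) + 4·(3/45) + 6·(3/45) = 14/15.
E[X | Y = 1] = (14/15) / (11/45) = 42/11.

42/11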